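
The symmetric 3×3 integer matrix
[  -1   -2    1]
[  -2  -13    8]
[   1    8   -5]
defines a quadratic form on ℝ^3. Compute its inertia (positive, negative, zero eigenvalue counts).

Answer: (0, 2, 1)

Derivation:
step 0: pivot -1 → sign −
step 1: pivot -9 → sign −
step 2: row/col 2 already zero → sign 0
signature = (0, 2, 1)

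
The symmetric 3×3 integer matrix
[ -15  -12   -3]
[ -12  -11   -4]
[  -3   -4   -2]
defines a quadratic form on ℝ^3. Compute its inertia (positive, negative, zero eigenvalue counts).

step 0: pivot -15 → sign −
step 1: pivot -7/5 → sign −
step 2: pivot 3/7 → sign +
signature = (1, 2, 0)

Answer: (1, 2, 0)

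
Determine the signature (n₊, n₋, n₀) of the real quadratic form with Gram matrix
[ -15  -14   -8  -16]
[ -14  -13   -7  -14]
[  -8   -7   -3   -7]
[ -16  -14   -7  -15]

Answer: (2, 2, 0)

Derivation:
step 0: pivot -15 → sign −
step 1: pivot 1/15 → sign +
step 2: pivot -2 → sign −
step 3: pivot 3/2 → sign +
signature = (2, 2, 0)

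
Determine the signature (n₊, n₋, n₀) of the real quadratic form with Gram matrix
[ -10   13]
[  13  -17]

step 0: pivot -10 → sign −
step 1: pivot -1/10 → sign −
signature = (0, 2, 0)

Answer: (0, 2, 0)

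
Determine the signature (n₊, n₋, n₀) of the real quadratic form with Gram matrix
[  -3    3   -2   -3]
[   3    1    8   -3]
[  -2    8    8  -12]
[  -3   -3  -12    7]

Answer: (2, 2, 0)

Derivation:
step 0: pivot -3 → sign −
step 1: pivot 4 → sign +
step 2: pivot 1/3 → sign +
step 3: pivot -2 → sign −
signature = (2, 2, 0)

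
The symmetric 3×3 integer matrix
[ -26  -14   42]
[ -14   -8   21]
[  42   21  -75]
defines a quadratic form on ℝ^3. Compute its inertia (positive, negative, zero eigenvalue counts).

Answer: (0, 3, 0)

Derivation:
step 0: pivot -26 → sign −
step 1: pivot -6/13 → sign −
step 2: pivot -3/2 → sign −
signature = (0, 3, 0)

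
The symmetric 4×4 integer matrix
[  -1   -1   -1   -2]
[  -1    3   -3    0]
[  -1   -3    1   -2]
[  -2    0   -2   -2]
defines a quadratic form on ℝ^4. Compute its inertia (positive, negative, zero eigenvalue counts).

step 0: pivot -1 → sign −
step 1: pivot 4 → sign +
step 2: pivot 1 → sign +
step 3: row/col 3 already zero → sign 0
signature = (2, 1, 1)

Answer: (2, 1, 1)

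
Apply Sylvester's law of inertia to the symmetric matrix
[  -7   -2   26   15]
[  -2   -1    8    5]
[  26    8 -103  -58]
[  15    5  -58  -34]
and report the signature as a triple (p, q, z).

Answer: (0, 4, 0)

Derivation:
step 0: pivot -7 → sign −
step 1: pivot -3/7 → sign −
step 2: pivot -17/3 → sign −
step 3: pivot -6/17 → sign −
signature = (0, 4, 0)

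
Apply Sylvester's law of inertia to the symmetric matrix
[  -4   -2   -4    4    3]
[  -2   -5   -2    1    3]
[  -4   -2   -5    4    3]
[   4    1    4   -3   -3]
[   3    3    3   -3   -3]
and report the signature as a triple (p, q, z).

Answer: (1, 4, 0)

Derivation:
step 0: pivot -4 → sign −
step 1: pivot -4 → sign −
step 2: pivot -1 → sign −
step 3: pivot 5/4 → sign +
step 4: pivot -3/10 → sign −
signature = (1, 4, 0)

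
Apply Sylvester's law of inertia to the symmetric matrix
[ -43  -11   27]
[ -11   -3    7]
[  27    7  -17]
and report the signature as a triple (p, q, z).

Answer: (0, 2, 1)

Derivation:
step 0: pivot -43 → sign −
step 1: pivot -8/43 → sign −
step 2: row/col 2 already zero → sign 0
signature = (0, 2, 1)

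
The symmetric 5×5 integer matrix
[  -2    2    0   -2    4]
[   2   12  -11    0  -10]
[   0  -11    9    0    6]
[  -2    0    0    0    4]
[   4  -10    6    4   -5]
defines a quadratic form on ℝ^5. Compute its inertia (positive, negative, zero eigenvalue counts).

step 0: pivot -2 → sign −
step 1: pivot 14 → sign +
step 2: pivot 5/14 → sign +
step 3: pivot -26/5 → sign −
step 4: pivot 3/13 → sign +
signature = (3, 2, 0)

Answer: (3, 2, 0)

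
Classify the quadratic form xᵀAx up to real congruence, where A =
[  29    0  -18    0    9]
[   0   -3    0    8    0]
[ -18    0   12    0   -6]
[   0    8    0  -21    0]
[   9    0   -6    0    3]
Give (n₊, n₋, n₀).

Answer: (3, 1, 1)

Derivation:
step 0: pivot 29 → sign +
step 1: pivot -3 → sign −
step 2: pivot 24/29 → sign +
step 3: pivot 1/3 → sign +
step 4: row/col 4 already zero → sign 0
signature = (3, 1, 1)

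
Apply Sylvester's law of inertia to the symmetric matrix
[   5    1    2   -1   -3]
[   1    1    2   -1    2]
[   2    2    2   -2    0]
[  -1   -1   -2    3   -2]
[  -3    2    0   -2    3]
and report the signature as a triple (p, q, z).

step 0: pivot 5 → sign +
step 1: pivot 4/5 → sign +
step 2: pivot -2 → sign −
step 3: pivot 2 → sign +
step 4: pivot 3/4 → sign +
signature = (4, 1, 0)

Answer: (4, 1, 0)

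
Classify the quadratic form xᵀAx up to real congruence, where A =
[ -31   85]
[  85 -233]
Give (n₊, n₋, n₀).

Answer: (1, 1, 0)

Derivation:
step 0: pivot -31 → sign −
step 1: pivot 2/31 → sign +
signature = (1, 1, 0)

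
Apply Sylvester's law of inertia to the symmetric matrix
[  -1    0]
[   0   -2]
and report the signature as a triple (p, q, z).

Answer: (0, 2, 0)

Derivation:
step 0: pivot -1 → sign −
step 1: pivot -2 → sign −
signature = (0, 2, 0)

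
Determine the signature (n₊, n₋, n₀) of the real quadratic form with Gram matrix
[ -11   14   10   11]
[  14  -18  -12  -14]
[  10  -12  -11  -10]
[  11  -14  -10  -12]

Answer: (1, 3, 0)

Derivation:
step 0: pivot -11 → sign −
step 1: pivot -2/11 → sign −
step 2: pivot 1 → sign +
step 3: pivot -1 → sign −
signature = (1, 3, 0)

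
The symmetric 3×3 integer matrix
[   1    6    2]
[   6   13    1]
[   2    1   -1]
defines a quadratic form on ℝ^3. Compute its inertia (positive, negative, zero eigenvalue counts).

Answer: (2, 1, 0)

Derivation:
step 0: pivot 1 → sign +
step 1: pivot -23 → sign −
step 2: pivot 6/23 → sign +
signature = (2, 1, 0)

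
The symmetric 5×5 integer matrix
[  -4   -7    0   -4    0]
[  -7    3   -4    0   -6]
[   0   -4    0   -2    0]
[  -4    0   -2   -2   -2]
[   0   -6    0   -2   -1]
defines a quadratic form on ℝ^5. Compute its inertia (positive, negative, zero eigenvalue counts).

step 0: pivot -4 → sign −
step 1: pivot 61/4 → sign +
step 2: pivot -64/61 → sign −
step 3: pivot -19/16 → sign −
step 4: pivot -3/19 → sign −
signature = (1, 4, 0)

Answer: (1, 4, 0)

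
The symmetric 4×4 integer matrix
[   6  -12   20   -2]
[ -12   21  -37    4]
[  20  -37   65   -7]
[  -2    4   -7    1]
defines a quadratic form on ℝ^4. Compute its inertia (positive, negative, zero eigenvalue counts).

step 0: pivot 6 → sign +
step 1: pivot -3 → sign −
step 2: pivot 4/3 → sign +
step 3: pivot 1/4 → sign +
signature = (3, 1, 0)

Answer: (3, 1, 0)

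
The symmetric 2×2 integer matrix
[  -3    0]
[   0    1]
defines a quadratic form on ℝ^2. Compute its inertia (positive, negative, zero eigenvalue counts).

step 0: pivot -3 → sign −
step 1: pivot 1 → sign +
signature = (1, 1, 0)

Answer: (1, 1, 0)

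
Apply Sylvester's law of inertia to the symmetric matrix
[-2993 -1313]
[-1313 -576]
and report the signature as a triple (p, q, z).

step 0: pivot -2993 → sign −
step 1: pivot 1/2993 → sign +
signature = (1, 1, 0)

Answer: (1, 1, 0)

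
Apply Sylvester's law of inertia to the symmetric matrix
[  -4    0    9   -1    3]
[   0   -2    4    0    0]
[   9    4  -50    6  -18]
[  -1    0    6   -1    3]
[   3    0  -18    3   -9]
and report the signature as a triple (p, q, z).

step 0: pivot -4 → sign −
step 1: pivot -2 → sign −
step 2: pivot -87/4 → sign −
step 3: pivot -3/29 → sign −
step 4: row/col 4 already zero → sign 0
signature = (0, 4, 1)

Answer: (0, 4, 1)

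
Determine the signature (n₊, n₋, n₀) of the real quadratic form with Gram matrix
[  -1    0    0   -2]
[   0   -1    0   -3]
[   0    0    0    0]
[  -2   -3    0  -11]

step 0: pivot -1 → sign −
step 1: pivot -1 → sign −
step 2: pivot 2 → sign +
step 3: row/col 3 already zero → sign 0
signature = (1, 2, 1)

Answer: (1, 2, 1)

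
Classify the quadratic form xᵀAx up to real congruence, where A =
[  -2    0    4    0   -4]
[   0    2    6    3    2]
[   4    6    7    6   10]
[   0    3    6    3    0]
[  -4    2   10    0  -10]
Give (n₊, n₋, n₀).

step 0: pivot -2 → sign −
step 1: pivot 2 → sign +
step 2: pivot -3 → sign −
step 3: pivot 3/2 → sign +
step 4: pivot 2/3 → sign +
signature = (3, 2, 0)

Answer: (3, 2, 0)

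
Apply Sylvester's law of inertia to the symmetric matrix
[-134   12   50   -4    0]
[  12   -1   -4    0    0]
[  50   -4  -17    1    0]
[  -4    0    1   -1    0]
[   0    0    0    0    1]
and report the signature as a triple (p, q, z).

step 0: pivot -134 → sign −
step 1: pivot 5/67 → sign +
step 2: pivot -7/5 → sign −
step 3: pivot -2/7 → sign −
step 4: pivot 1 → sign +
signature = (2, 3, 0)

Answer: (2, 3, 0)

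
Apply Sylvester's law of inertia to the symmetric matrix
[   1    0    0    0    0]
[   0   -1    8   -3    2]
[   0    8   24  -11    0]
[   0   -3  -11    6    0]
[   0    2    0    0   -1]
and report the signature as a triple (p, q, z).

Answer: (3, 2, 0)

Derivation:
step 0: pivot 1 → sign +
step 1: pivot -1 → sign −
step 2: pivot 88 → sign +
step 3: pivot 95/88 → sign +
step 4: pivot -3/95 → sign −
signature = (3, 2, 0)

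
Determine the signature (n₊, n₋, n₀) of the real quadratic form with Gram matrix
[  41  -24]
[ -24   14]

Answer: (1, 1, 0)

Derivation:
step 0: pivot 41 → sign +
step 1: pivot -2/41 → sign −
signature = (1, 1, 0)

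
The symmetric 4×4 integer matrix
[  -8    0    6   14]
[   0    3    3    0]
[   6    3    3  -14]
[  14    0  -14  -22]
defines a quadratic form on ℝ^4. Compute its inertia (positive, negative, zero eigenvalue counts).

Answer: (2, 2, 0)

Derivation:
step 0: pivot -8 → sign −
step 1: pivot 3 → sign +
step 2: pivot 9/2 → sign +
step 3: pivot -2/9 → sign −
signature = (2, 2, 0)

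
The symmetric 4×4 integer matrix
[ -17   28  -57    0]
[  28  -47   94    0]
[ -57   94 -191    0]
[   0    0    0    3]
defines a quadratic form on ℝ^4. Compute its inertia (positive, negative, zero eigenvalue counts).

Answer: (2, 2, 0)

Derivation:
step 0: pivot -17 → sign −
step 1: pivot -15/17 → sign −
step 2: pivot 2/15 → sign +
step 3: pivot 3 → sign +
signature = (2, 2, 0)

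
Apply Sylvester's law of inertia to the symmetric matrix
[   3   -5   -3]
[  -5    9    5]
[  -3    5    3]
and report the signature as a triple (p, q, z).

Answer: (2, 0, 1)

Derivation:
step 0: pivot 3 → sign +
step 1: pivot 2/3 → sign +
step 2: row/col 2 already zero → sign 0
signature = (2, 0, 1)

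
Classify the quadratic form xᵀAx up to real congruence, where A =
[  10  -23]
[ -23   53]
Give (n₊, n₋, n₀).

Answer: (2, 0, 0)

Derivation:
step 0: pivot 10 → sign +
step 1: pivot 1/10 → sign +
signature = (2, 0, 0)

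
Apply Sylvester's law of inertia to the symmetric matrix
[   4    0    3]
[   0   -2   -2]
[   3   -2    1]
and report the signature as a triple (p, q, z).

Answer: (2, 1, 0)

Derivation:
step 0: pivot 4 → sign +
step 1: pivot -2 → sign −
step 2: pivot 3/4 → sign +
signature = (2, 1, 0)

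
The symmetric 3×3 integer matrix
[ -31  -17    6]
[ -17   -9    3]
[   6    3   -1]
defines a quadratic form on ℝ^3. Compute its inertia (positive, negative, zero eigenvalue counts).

step 0: pivot -31 → sign −
step 1: pivot 10/31 → sign +
step 2: pivot -1/10 → sign −
signature = (1, 2, 0)

Answer: (1, 2, 0)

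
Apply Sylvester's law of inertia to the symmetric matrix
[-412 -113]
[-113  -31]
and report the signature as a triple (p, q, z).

Answer: (0, 2, 0)

Derivation:
step 0: pivot -412 → sign −
step 1: pivot -3/412 → sign −
signature = (0, 2, 0)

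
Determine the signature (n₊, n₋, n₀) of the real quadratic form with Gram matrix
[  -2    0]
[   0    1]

Answer: (1, 1, 0)

Derivation:
step 0: pivot -2 → sign −
step 1: pivot 1 → sign +
signature = (1, 1, 0)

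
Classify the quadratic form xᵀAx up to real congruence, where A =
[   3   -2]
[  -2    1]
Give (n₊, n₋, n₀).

step 0: pivot 3 → sign +
step 1: pivot -1/3 → sign −
signature = (1, 1, 0)

Answer: (1, 1, 0)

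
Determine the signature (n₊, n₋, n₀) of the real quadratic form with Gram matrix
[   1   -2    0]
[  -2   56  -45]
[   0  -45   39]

Answer: (3, 0, 0)

Derivation:
step 0: pivot 1 → sign +
step 1: pivot 52 → sign +
step 2: pivot 3/52 → sign +
signature = (3, 0, 0)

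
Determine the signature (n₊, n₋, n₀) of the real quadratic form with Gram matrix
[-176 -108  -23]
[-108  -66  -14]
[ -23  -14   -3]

Answer: (1, 2, 0)

Derivation:
step 0: pivot -176 → sign −
step 1: pivot 3/11 → sign +
step 2: pivot -1/24 → sign −
signature = (1, 2, 0)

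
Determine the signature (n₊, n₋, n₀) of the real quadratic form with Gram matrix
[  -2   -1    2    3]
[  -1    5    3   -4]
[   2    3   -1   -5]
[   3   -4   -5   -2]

Answer: (2, 2, 0)

Derivation:
step 0: pivot -2 → sign −
step 1: pivot 11/2 → sign +
step 2: pivot 3/11 → sign +
step 3: pivot -3 → sign −
signature = (2, 2, 0)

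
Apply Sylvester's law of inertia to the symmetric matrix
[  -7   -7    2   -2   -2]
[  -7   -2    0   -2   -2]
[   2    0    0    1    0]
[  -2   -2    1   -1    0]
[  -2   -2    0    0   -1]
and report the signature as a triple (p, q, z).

step 0: pivot -7 → sign −
step 1: pivot 5 → sign +
step 2: pivot -8/35 → sign −
step 3: pivot 3/8 → sign +
step 4: pivot 1/3 → sign +
signature = (3, 2, 0)

Answer: (3, 2, 0)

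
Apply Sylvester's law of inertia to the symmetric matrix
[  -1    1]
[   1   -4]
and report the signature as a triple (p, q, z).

Answer: (0, 2, 0)

Derivation:
step 0: pivot -1 → sign −
step 1: pivot -3 → sign −
signature = (0, 2, 0)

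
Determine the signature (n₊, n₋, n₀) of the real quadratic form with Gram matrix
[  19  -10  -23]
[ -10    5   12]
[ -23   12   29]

step 0: pivot 19 → sign +
step 1: pivot -5/19 → sign −
step 2: pivot 6/5 → sign +
signature = (2, 1, 0)

Answer: (2, 1, 0)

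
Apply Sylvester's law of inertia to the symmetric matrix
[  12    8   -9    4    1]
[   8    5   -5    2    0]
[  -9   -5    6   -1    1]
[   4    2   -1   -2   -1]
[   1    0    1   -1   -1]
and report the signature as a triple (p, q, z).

step 0: pivot 12 → sign +
step 1: pivot -1/3 → sign −
step 2: pivot 9/4 → sign +
step 3: pivot -2 → sign −
step 4: pivot 2/9 → sign +
signature = (3, 2, 0)

Answer: (3, 2, 0)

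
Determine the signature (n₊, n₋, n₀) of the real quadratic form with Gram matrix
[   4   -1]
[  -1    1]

Answer: (2, 0, 0)

Derivation:
step 0: pivot 4 → sign +
step 1: pivot 3/4 → sign +
signature = (2, 0, 0)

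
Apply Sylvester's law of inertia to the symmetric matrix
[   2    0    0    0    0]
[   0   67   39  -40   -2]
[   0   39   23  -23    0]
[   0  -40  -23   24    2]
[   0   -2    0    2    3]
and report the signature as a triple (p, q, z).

Answer: (3, 2, 0)

Derivation:
step 0: pivot 2 → sign +
step 1: pivot 67 → sign +
step 2: pivot 20/67 → sign +
step 3: pivot -3/20 → sign −
step 4: pivot -1 → sign −
signature = (3, 2, 0)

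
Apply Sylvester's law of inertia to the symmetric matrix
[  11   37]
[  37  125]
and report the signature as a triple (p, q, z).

step 0: pivot 11 → sign +
step 1: pivot 6/11 → sign +
signature = (2, 0, 0)

Answer: (2, 0, 0)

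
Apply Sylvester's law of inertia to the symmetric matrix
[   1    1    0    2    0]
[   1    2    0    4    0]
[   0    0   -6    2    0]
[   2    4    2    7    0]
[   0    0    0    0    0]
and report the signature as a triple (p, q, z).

step 0: pivot 1 → sign +
step 1: pivot 1 → sign +
step 2: pivot -6 → sign −
step 3: pivot -1/3 → sign −
step 4: row/col 4 already zero → sign 0
signature = (2, 2, 1)

Answer: (2, 2, 1)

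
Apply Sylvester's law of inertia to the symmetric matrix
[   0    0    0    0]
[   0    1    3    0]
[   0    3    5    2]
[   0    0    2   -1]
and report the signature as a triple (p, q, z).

step 0: pivot 1 → sign +
step 1: pivot -4 → sign −
step 2: row/col 2 already zero → sign 0
step 3: row/col 3 already zero → sign 0
signature = (1, 1, 2)

Answer: (1, 1, 2)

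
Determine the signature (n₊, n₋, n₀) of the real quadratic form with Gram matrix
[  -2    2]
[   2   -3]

Answer: (0, 2, 0)

Derivation:
step 0: pivot -2 → sign −
step 1: pivot -1 → sign −
signature = (0, 2, 0)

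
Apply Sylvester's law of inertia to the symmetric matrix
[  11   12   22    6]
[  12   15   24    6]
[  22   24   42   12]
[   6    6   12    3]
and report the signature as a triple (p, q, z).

step 0: pivot 11 → sign +
step 1: pivot 21/11 → sign +
step 2: pivot -2 → sign −
step 3: pivot -3/7 → sign −
signature = (2, 2, 0)

Answer: (2, 2, 0)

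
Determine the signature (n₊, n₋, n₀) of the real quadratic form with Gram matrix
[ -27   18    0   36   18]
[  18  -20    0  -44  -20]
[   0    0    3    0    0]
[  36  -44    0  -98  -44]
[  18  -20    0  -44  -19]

Answer: (2, 2, 1)

Derivation:
step 0: pivot -27 → sign −
step 1: pivot -8 → sign −
step 2: pivot 3 → sign +
step 3: pivot 1 → sign +
step 4: row/col 4 already zero → sign 0
signature = (2, 2, 1)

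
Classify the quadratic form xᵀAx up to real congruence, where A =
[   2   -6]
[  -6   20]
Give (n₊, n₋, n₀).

Answer: (2, 0, 0)

Derivation:
step 0: pivot 2 → sign +
step 1: pivot 2 → sign +
signature = (2, 0, 0)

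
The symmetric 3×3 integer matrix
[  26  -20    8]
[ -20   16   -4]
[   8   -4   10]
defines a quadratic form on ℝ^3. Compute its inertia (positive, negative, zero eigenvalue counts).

Answer: (2, 0, 1)

Derivation:
step 0: pivot 26 → sign +
step 1: pivot 8/13 → sign +
step 2: row/col 2 already zero → sign 0
signature = (2, 0, 1)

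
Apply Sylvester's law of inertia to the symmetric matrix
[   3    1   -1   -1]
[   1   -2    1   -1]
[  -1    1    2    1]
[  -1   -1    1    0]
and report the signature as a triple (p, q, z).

step 0: pivot 3 → sign +
step 1: pivot -7/3 → sign −
step 2: pivot 17/7 → sign +
step 3: pivot -3/17 → sign −
signature = (2, 2, 0)

Answer: (2, 2, 0)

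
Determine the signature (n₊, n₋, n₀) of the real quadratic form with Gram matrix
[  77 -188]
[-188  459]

Answer: (1, 1, 0)

Derivation:
step 0: pivot 77 → sign +
step 1: pivot -1/77 → sign −
signature = (1, 1, 0)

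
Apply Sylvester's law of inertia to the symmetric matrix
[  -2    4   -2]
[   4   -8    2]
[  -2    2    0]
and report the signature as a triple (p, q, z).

step 0: pivot -2 → sign −
step 1: pivot 2 → sign +
step 2: pivot -2 → sign −
signature = (1, 2, 0)

Answer: (1, 2, 0)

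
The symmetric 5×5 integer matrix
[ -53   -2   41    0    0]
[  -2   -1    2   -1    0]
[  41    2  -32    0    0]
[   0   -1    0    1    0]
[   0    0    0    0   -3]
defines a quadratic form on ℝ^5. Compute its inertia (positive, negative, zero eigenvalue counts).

Answer: (1, 4, 0)

Derivation:
step 0: pivot -53 → sign −
step 1: pivot -49/53 → sign −
step 2: pivot -3/49 → sign −
step 3: pivot 6 → sign +
step 4: pivot -3 → sign −
signature = (1, 4, 0)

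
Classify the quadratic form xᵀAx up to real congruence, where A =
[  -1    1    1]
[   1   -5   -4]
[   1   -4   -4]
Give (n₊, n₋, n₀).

Answer: (0, 3, 0)

Derivation:
step 0: pivot -1 → sign −
step 1: pivot -4 → sign −
step 2: pivot -3/4 → sign −
signature = (0, 3, 0)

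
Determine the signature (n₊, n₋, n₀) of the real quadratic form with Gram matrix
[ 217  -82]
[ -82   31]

Answer: (2, 0, 0)

Derivation:
step 0: pivot 217 → sign +
step 1: pivot 3/217 → sign +
signature = (2, 0, 0)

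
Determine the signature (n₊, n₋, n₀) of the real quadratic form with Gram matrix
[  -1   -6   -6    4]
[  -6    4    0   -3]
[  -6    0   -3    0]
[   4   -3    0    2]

Answer: (2, 2, 0)

Derivation:
step 0: pivot -1 → sign −
step 1: pivot 40 → sign +
step 2: pivot 3/5 → sign +
step 3: pivot -3/8 → sign −
signature = (2, 2, 0)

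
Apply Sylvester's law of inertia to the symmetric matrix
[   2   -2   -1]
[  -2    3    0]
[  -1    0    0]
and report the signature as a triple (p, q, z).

Answer: (2, 1, 0)

Derivation:
step 0: pivot 2 → sign +
step 1: pivot 1 → sign +
step 2: pivot -3/2 → sign −
signature = (2, 1, 0)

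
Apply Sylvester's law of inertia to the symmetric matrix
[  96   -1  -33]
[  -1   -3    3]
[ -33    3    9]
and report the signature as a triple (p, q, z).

step 0: pivot 96 → sign +
step 1: pivot -289/96 → sign −
step 2: row/col 2 already zero → sign 0
signature = (1, 1, 1)

Answer: (1, 1, 1)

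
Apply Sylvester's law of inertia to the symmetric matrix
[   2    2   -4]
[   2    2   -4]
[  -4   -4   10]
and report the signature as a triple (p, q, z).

Answer: (2, 0, 1)

Derivation:
step 0: pivot 2 → sign +
step 1: pivot 2 → sign +
step 2: row/col 2 already zero → sign 0
signature = (2, 0, 1)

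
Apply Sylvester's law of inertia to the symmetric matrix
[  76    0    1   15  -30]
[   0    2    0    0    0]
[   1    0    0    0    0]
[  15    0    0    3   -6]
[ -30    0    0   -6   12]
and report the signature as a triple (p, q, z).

Answer: (3, 1, 1)

Derivation:
step 0: pivot 76 → sign +
step 1: pivot 2 → sign +
step 2: pivot -1/76 → sign −
step 3: pivot 3 → sign +
step 4: row/col 4 already zero → sign 0
signature = (3, 1, 1)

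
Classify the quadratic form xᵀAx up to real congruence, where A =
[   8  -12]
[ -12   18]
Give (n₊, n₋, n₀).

step 0: pivot 8 → sign +
step 1: row/col 1 already zero → sign 0
signature = (1, 0, 1)

Answer: (1, 0, 1)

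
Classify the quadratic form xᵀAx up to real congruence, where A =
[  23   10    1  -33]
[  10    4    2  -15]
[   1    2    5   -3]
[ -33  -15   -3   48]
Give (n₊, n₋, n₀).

step 0: pivot 23 → sign +
step 1: pivot -8/23 → sign −
step 2: pivot 12 → sign +
step 3: pivot 3/16 → sign +
signature = (3, 1, 0)

Answer: (3, 1, 0)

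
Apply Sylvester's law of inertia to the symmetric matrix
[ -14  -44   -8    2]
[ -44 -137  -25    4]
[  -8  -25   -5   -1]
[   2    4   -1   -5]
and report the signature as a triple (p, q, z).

Answer: (1, 3, 0)

Derivation:
step 0: pivot -14 → sign −
step 1: pivot 9/7 → sign +
step 2: pivot -4/9 → sign −
step 3: pivot -3/4 → sign −
signature = (1, 3, 0)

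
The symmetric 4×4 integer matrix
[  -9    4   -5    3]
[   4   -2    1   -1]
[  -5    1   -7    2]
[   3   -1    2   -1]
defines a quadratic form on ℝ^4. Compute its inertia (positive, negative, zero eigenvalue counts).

step 0: pivot -9 → sign −
step 1: pivot -2/9 → sign −
step 2: pivot 5/2 → sign +
step 3: pivot -2/5 → sign −
signature = (1, 3, 0)

Answer: (1, 3, 0)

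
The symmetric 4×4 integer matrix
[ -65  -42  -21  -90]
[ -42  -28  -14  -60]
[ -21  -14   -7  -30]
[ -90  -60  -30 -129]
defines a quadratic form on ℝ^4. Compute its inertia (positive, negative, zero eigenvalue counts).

Answer: (0, 3, 1)

Derivation:
step 0: pivot -65 → sign −
step 1: pivot -56/65 → sign −
step 2: pivot -3/7 → sign −
step 3: row/col 3 already zero → sign 0
signature = (0, 3, 1)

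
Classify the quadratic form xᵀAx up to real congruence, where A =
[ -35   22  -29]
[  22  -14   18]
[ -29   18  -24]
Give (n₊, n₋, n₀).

step 0: pivot -35 → sign −
step 1: pivot -6/35 → sign −
step 2: pivot 1/3 → sign +
signature = (1, 2, 0)

Answer: (1, 2, 0)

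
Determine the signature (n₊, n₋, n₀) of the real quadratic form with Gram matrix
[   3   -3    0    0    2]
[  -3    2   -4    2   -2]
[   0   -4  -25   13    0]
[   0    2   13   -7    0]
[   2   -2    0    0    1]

step 0: pivot 3 → sign +
step 1: pivot -1 → sign −
step 2: pivot -9 → sign −
step 3: pivot -2/9 → sign −
step 4: pivot -1/3 → sign −
signature = (1, 4, 0)

Answer: (1, 4, 0)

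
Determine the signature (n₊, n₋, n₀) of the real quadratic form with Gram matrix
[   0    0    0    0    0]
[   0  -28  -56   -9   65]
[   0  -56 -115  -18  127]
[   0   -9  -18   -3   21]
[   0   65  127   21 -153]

step 0: pivot -28 → sign −
step 1: pivot -3 → sign −
step 2: pivot -3/28 → sign −
step 3: pivot 1 → sign +
step 4: row/col 4 already zero → sign 0
signature = (1, 3, 1)

Answer: (1, 3, 1)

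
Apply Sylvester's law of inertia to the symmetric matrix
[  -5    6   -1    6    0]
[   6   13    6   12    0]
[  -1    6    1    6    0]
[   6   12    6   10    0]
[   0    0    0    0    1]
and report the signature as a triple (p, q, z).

Answer: (3, 2, 0)

Derivation:
step 0: pivot -5 → sign −
step 1: pivot 101/5 → sign +
step 2: pivot 6/101 → sign +
step 3: pivot -2 → sign −
step 4: pivot 1 → sign +
signature = (3, 2, 0)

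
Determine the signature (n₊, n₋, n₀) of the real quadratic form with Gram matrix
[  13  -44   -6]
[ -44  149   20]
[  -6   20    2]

Answer: (2, 1, 0)

Derivation:
step 0: pivot 13 → sign +
step 1: pivot 1/13 → sign +
step 2: pivot -2 → sign −
signature = (2, 1, 0)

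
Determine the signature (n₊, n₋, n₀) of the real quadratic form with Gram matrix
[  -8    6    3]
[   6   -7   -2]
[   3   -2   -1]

Answer: (1, 2, 0)

Derivation:
step 0: pivot -8 → sign −
step 1: pivot -5/2 → sign −
step 2: pivot 3/20 → sign +
signature = (1, 2, 0)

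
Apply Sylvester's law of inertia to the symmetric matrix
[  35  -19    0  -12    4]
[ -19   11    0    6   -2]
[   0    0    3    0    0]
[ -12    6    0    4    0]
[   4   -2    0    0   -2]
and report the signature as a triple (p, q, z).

Answer: (4, 1, 0)

Derivation:
step 0: pivot 35 → sign +
step 1: pivot 24/35 → sign +
step 2: pivot 3 → sign +
step 3: pivot -1/2 → sign −
step 4: pivot 2 → sign +
signature = (4, 1, 0)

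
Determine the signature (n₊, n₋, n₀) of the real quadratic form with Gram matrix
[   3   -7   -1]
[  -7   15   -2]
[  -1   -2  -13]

Answer: (2, 1, 0)

Derivation:
step 0: pivot 3 → sign +
step 1: pivot -4/3 → sign −
step 2: pivot 3/4 → sign +
signature = (2, 1, 0)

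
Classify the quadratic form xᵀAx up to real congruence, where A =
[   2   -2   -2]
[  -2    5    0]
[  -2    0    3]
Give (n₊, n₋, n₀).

step 0: pivot 2 → sign +
step 1: pivot 3 → sign +
step 2: pivot -1/3 → sign −
signature = (2, 1, 0)

Answer: (2, 1, 0)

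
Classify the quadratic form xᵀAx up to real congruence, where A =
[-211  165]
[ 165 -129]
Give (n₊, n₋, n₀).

Answer: (1, 1, 0)

Derivation:
step 0: pivot -211 → sign −
step 1: pivot 6/211 → sign +
signature = (1, 1, 0)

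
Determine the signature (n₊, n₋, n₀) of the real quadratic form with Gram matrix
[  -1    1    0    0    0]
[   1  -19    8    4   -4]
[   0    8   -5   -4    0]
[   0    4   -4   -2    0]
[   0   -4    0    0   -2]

step 0: pivot -1 → sign −
step 1: pivot -18 → sign −
step 2: pivot -13/9 → sign −
step 3: pivot 30/13 → sign +
step 4: pivot -2/5 → sign −
signature = (1, 4, 0)

Answer: (1, 4, 0)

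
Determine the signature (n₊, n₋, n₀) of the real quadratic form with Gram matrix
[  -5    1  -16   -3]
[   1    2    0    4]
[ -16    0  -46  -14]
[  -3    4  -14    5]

step 0: pivot -5 → sign −
step 1: pivot 11/5 → sign +
step 2: pivot 6/11 → sign +
step 3: pivot 1 → sign +
signature = (3, 1, 0)

Answer: (3, 1, 0)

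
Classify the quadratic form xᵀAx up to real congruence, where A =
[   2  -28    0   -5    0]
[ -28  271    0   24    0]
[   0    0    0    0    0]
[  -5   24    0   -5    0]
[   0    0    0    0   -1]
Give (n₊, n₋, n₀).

Answer: (1, 3, 1)

Derivation:
step 0: pivot 2 → sign +
step 1: pivot -121 → sign −
step 2: pivot -3/242 → sign −
step 3: pivot -1 → sign −
step 4: row/col 4 already zero → sign 0
signature = (1, 3, 1)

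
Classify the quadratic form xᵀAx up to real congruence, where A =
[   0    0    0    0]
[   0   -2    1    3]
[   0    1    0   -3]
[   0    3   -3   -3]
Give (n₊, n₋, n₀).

Answer: (1, 2, 1)

Derivation:
step 0: pivot -2 → sign −
step 1: pivot 1/2 → sign +
step 2: pivot -3 → sign −
step 3: row/col 3 already zero → sign 0
signature = (1, 2, 1)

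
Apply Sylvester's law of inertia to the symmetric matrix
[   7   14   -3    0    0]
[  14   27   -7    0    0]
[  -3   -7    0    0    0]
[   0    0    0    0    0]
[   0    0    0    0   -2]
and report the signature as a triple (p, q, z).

Answer: (1, 3, 1)

Derivation:
step 0: pivot 7 → sign +
step 1: pivot -1 → sign −
step 2: pivot -2/7 → sign −
step 3: pivot -2 → sign −
step 4: row/col 4 already zero → sign 0
signature = (1, 3, 1)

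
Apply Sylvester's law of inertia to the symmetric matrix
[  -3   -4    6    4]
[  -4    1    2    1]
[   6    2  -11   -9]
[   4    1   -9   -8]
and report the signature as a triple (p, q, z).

Answer: (1, 3, 0)

Derivation:
step 0: pivot -3 → sign −
step 1: pivot 19/3 → sign +
step 2: pivot -89/19 → sign −
step 3: pivot -6/89 → sign −
signature = (1, 3, 0)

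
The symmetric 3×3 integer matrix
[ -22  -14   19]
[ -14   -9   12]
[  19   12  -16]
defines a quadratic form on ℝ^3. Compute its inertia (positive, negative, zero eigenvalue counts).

step 0: pivot -22 → sign −
step 1: pivot -1/11 → sign −
step 2: pivot 1/2 → sign +
signature = (1, 2, 0)

Answer: (1, 2, 0)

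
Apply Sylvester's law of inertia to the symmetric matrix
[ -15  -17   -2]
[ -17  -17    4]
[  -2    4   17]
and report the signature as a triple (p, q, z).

step 0: pivot -15 → sign −
step 1: pivot 34/15 → sign +
step 2: pivot -1/17 → sign −
signature = (1, 2, 0)

Answer: (1, 2, 0)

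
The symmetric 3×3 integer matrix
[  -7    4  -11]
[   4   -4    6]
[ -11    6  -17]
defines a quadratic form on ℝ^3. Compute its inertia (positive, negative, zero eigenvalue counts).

step 0: pivot -7 → sign −
step 1: pivot -12/7 → sign −
step 2: pivot 1/3 → sign +
signature = (1, 2, 0)

Answer: (1, 2, 0)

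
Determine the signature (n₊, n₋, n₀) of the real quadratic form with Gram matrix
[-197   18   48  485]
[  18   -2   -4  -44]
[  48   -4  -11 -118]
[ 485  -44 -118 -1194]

step 0: pivot -197 → sign −
step 1: pivot -70/197 → sign −
step 2: pivot 39/35 → sign +
step 3: pivot 1/13 → sign +
signature = (2, 2, 0)

Answer: (2, 2, 0)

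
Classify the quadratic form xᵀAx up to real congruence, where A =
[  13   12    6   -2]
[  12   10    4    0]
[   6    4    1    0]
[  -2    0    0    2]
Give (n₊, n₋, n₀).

Answer: (2, 2, 0)

Derivation:
step 0: pivot 13 → sign +
step 1: pivot -14/13 → sign −
step 2: pivot 3/7 → sign +
step 3: pivot -2 → sign −
signature = (2, 2, 0)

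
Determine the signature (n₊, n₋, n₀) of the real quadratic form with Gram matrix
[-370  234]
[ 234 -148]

Answer: (0, 2, 0)

Derivation:
step 0: pivot -370 → sign −
step 1: pivot -2/185 → sign −
signature = (0, 2, 0)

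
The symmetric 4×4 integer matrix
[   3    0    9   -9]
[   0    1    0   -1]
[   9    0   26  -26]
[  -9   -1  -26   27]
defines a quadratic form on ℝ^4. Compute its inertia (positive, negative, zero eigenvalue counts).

step 0: pivot 3 → sign +
step 1: pivot 1 → sign +
step 2: pivot -1 → sign −
step 3: row/col 3 already zero → sign 0
signature = (2, 1, 1)

Answer: (2, 1, 1)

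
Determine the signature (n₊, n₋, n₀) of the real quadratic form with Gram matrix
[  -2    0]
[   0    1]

Answer: (1, 1, 0)

Derivation:
step 0: pivot -2 → sign −
step 1: pivot 1 → sign +
signature = (1, 1, 0)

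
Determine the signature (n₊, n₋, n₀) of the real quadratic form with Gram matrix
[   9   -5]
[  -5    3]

step 0: pivot 9 → sign +
step 1: pivot 2/9 → sign +
signature = (2, 0, 0)

Answer: (2, 0, 0)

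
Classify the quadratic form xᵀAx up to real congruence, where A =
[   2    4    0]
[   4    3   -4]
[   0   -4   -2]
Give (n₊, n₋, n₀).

Answer: (2, 1, 0)

Derivation:
step 0: pivot 2 → sign +
step 1: pivot -5 → sign −
step 2: pivot 6/5 → sign +
signature = (2, 1, 0)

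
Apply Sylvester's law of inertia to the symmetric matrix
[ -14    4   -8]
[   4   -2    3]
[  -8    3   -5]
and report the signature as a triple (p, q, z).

Answer: (1, 2, 0)

Derivation:
step 0: pivot -14 → sign −
step 1: pivot -6/7 → sign −
step 2: pivot 1/6 → sign +
signature = (1, 2, 0)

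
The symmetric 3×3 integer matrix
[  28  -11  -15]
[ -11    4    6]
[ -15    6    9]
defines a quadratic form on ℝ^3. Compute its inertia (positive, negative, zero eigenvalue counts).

Answer: (2, 1, 0)

Derivation:
step 0: pivot 28 → sign +
step 1: pivot -9/28 → sign −
step 2: pivot 1 → sign +
signature = (2, 1, 0)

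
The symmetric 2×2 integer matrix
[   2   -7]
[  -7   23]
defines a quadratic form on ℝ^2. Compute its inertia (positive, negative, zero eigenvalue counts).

step 0: pivot 2 → sign +
step 1: pivot -3/2 → sign −
signature = (1, 1, 0)

Answer: (1, 1, 0)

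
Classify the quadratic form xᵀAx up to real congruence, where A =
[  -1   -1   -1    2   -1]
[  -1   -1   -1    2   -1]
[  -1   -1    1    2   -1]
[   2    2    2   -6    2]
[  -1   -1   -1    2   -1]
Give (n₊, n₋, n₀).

Answer: (1, 2, 2)

Derivation:
step 0: pivot -1 → sign −
step 1: pivot 2 → sign +
step 2: pivot -2 → sign −
step 3: row/col 3 already zero → sign 0
step 4: row/col 4 already zero → sign 0
signature = (1, 2, 2)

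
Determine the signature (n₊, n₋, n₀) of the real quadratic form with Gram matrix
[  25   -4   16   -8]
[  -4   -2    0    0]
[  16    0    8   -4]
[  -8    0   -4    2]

step 0: pivot 25 → sign +
step 1: pivot -66/25 → sign −
step 2: pivot 8/33 → sign +
step 3: row/col 3 already zero → sign 0
signature = (2, 1, 1)

Answer: (2, 1, 1)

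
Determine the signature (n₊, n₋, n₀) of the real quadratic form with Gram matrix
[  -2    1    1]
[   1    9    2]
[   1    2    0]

Answer: (1, 2, 0)

Derivation:
step 0: pivot -2 → sign −
step 1: pivot 19/2 → sign +
step 2: pivot -3/19 → sign −
signature = (1, 2, 0)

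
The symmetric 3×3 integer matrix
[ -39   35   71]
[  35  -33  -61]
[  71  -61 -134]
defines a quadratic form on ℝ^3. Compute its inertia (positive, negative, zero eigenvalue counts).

Answer: (0, 3, 0)

Derivation:
step 0: pivot -39 → sign −
step 1: pivot -62/39 → sign −
step 2: pivot -3/31 → sign −
signature = (0, 3, 0)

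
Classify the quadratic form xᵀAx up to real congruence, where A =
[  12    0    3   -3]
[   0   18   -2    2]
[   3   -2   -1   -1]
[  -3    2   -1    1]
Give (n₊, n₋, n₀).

step 0: pivot 12 → sign +
step 1: pivot 18 → sign +
step 2: pivot -71/36 → sign −
step 3: pivot 2/71 → sign +
signature = (3, 1, 0)

Answer: (3, 1, 0)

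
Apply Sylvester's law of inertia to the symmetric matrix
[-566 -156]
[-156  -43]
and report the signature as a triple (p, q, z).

step 0: pivot -566 → sign −
step 1: pivot -1/283 → sign −
signature = (0, 2, 0)

Answer: (0, 2, 0)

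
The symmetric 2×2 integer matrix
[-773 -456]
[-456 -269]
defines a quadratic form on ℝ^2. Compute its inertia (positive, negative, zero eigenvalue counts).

step 0: pivot -773 → sign −
step 1: pivot -1/773 → sign −
signature = (0, 2, 0)

Answer: (0, 2, 0)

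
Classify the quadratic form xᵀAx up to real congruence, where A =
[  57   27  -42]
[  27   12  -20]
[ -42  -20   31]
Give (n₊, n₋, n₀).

Answer: (2, 1, 0)

Derivation:
step 0: pivot 57 → sign +
step 1: pivot -15/19 → sign −
step 2: pivot 1/15 → sign +
signature = (2, 1, 0)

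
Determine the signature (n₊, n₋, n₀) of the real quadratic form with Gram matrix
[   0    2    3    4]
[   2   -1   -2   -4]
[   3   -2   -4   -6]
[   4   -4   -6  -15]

step 0: pivot -1 → sign −
step 1: pivot 4 → sign +
step 2: pivot -1/4 → sign −
step 3: pivot 1 → sign +
signature = (2, 2, 0)

Answer: (2, 2, 0)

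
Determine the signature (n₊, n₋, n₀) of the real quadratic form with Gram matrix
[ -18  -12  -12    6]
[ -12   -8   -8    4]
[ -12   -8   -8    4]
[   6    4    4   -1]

Answer: (1, 1, 2)

Derivation:
step 0: pivot -18 → sign −
step 1: pivot 1 → sign +
step 2: row/col 2 already zero → sign 0
step 3: row/col 3 already zero → sign 0
signature = (1, 1, 2)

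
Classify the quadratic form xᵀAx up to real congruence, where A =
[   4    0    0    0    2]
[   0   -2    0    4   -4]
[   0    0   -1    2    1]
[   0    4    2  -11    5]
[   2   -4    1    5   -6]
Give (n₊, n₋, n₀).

step 0: pivot 4 → sign +
step 1: pivot -2 → sign −
step 2: pivot -1 → sign −
step 3: pivot 1 → sign +
step 4: pivot 1 → sign +
signature = (3, 2, 0)

Answer: (3, 2, 0)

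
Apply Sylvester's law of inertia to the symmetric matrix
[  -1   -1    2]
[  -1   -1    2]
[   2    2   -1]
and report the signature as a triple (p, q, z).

Answer: (1, 1, 1)

Derivation:
step 0: pivot -1 → sign −
step 1: pivot 3 → sign +
step 2: row/col 2 already zero → sign 0
signature = (1, 1, 1)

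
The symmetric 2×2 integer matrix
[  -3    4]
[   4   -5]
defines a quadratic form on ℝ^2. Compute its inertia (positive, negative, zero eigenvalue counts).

step 0: pivot -3 → sign −
step 1: pivot 1/3 → sign +
signature = (1, 1, 0)

Answer: (1, 1, 0)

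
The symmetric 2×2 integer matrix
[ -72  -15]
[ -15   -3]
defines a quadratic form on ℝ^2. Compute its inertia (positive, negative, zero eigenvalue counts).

step 0: pivot -72 → sign −
step 1: pivot 1/8 → sign +
signature = (1, 1, 0)

Answer: (1, 1, 0)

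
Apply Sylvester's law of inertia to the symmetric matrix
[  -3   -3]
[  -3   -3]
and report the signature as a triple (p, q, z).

Answer: (0, 1, 1)

Derivation:
step 0: pivot -3 → sign −
step 1: row/col 1 already zero → sign 0
signature = (0, 1, 1)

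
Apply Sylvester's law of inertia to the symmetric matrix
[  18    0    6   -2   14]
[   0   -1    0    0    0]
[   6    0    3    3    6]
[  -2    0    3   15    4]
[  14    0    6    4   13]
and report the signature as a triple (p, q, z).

step 0: pivot 18 → sign +
step 1: pivot -1 → sign −
step 2: pivot 1 → sign +
step 3: pivot 4/3 → sign +
step 4: row/col 4 already zero → sign 0
signature = (3, 1, 1)

Answer: (3, 1, 1)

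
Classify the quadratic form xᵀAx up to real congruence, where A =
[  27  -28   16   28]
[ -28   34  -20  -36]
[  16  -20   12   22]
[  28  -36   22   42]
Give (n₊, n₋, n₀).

Answer: (4, 0, 0)

Derivation:
step 0: pivot 27 → sign +
step 1: pivot 134/27 → sign +
step 2: pivot 12/67 → sign +
step 3: pivot 1 → sign +
signature = (4, 0, 0)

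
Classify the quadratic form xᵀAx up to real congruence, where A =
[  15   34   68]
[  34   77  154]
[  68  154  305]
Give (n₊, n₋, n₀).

step 0: pivot 15 → sign +
step 1: pivot -1/15 → sign −
step 2: pivot -3 → sign −
signature = (1, 2, 0)

Answer: (1, 2, 0)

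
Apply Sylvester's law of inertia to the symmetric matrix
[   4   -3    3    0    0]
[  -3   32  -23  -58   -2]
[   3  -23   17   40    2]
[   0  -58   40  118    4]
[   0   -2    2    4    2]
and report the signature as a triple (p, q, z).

step 0: pivot 4 → sign +
step 1: pivot 119/4 → sign +
step 2: pivot 33/119 → sign +
step 3: pivot 46/11 → sign +
step 4: pivot 6/23 → sign +
signature = (5, 0, 0)

Answer: (5, 0, 0)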